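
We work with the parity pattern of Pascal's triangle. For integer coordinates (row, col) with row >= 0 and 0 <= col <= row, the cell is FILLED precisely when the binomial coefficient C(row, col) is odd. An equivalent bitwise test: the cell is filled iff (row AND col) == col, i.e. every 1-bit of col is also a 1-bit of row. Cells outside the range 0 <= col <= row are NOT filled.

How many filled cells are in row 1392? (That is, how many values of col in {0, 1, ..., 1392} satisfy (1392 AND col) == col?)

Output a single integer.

1392 in binary = 10101110000
popcount(1392) = number of 1-bits in 10101110000 = 5
A col c satisfies (1392 AND c) == c iff every set bit of c is also set in 1392; each of the 5 set bits of 1392 can independently be on or off in c.
count = 2^5 = 32

Answer: 32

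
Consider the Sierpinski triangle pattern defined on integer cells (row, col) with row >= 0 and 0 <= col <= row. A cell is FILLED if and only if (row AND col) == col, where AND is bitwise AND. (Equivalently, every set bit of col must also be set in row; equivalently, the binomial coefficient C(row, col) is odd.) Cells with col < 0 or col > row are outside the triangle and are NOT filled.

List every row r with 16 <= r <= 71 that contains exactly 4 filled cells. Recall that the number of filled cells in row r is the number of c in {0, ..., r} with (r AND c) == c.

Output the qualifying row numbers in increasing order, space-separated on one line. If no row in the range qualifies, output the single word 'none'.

Row r has 2^popcount(r) filled cells, so we need popcount(r) = log2(4) = 2.
Scan r = 16..71 and keep those with exactly 2 one-bits:
r=16=10000 popcount=1 -> skip
r=17=10001 popcount=2 -> KEEP
r=18=10010 popcount=2 -> KEEP
r=19=10011 popcount=3 -> skip
r=20=10100 popcount=2 -> KEEP
r=21=10101 popcount=3 -> skip
r=22=10110 popcount=3 -> skip
r=23=10111 popcount=4 -> skip
r=24=11000 popcount=2 -> KEEP
r=25=11001 popcount=3 -> skip
r=26=11010 popcount=3 -> skip
r=27=11011 popcount=4 -> skip
r=28=11100 popcount=3 -> skip
r=29=11101 popcount=4 -> skip
r=30=11110 popcount=4 -> skip
r=31=11111 popcount=5 -> skip
r=32=100000 popcount=1 -> skip
r=33=100001 popcount=2 -> KEEP
r=34=100010 popcount=2 -> KEEP
r=35=100011 popcount=3 -> skip
r=36=100100 popcount=2 -> KEEP
r=37=100101 popcount=3 -> skip
r=38=100110 popcount=3 -> skip
r=39=100111 popcount=4 -> skip
r=40=101000 popcount=2 -> KEEP
r=41=101001 popcount=3 -> skip
r=42=101010 popcount=3 -> skip
r=43=101011 popcount=4 -> skip
r=44=101100 popcount=3 -> skip
r=45=101101 popcount=4 -> skip
r=46=101110 popcount=4 -> skip
r=47=101111 popcount=5 -> skip
r=48=110000 popcount=2 -> KEEP
r=49=110001 popcount=3 -> skip
r=50=110010 popcount=3 -> skip
r=51=110011 popcount=4 -> skip
r=52=110100 popcount=3 -> skip
r=53=110101 popcount=4 -> skip
r=54=110110 popcount=4 -> skip
r=55=110111 popcount=5 -> skip
r=56=111000 popcount=3 -> skip
r=57=111001 popcount=4 -> skip
r=58=111010 popcount=4 -> skip
r=59=111011 popcount=5 -> skip
r=60=111100 popcount=4 -> skip
r=61=111101 popcount=5 -> skip
r=62=111110 popcount=5 -> skip
r=63=111111 popcount=6 -> skip
r=64=1000000 popcount=1 -> skip
r=65=1000001 popcount=2 -> KEEP
r=66=1000010 popcount=2 -> KEEP
r=67=1000011 popcount=3 -> skip
r=68=1000100 popcount=2 -> KEEP
r=69=1000101 popcount=3 -> skip
r=70=1000110 popcount=3 -> skip
r=71=1000111 popcount=4 -> skip
Kept rows: 17 18 20 24 33 34 36 40 48 65 66 68

Answer: 17 18 20 24 33 34 36 40 48 65 66 68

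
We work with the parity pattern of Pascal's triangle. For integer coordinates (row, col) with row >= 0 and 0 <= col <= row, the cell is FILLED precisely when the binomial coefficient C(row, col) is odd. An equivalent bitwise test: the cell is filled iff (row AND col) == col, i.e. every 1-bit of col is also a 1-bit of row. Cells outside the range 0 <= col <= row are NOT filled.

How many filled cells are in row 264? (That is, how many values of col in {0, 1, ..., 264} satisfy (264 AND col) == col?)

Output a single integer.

264 in binary = 100001000
popcount(264) = number of 1-bits in 100001000 = 2
A col c satisfies (264 AND c) == c iff every set bit of c is also set in 264; each of the 2 set bits of 264 can independently be on or off in c.
count = 2^2 = 4

Answer: 4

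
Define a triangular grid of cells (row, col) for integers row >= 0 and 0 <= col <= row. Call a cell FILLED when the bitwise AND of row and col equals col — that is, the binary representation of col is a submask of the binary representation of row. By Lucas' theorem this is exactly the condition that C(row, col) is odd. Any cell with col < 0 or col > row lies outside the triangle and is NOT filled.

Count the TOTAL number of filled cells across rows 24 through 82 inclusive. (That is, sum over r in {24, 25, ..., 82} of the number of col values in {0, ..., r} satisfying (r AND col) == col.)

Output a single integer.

r24=11000 pc2: +4 =4
r25=11001 pc3: +8 =12
r26=11010 pc3: +8 =20
r27=11011 pc4: +16 =36
r28=11100 pc3: +8 =44
r29=11101 pc4: +16 =60
r30=11110 pc4: +16 =76
r31=11111 pc5: +32 =108
r32=100000 pc1: +2 =110
r33=100001 pc2: +4 =114
r34=100010 pc2: +4 =118
r35=100011 pc3: +8 =126
r36=100100 pc2: +4 =130
r37=100101 pc3: +8 =138
r38=100110 pc3: +8 =146
r39=100111 pc4: +16 =162
r40=101000 pc2: +4 =166
r41=101001 pc3: +8 =174
r42=101010 pc3: +8 =182
r43=101011 pc4: +16 =198
r44=101100 pc3: +8 =206
r45=101101 pc4: +16 =222
r46=101110 pc4: +16 =238
r47=101111 pc5: +32 =270
r48=110000 pc2: +4 =274
r49=110001 pc3: +8 =282
r50=110010 pc3: +8 =290
r51=110011 pc4: +16 =306
r52=110100 pc3: +8 =314
r53=110101 pc4: +16 =330
r54=110110 pc4: +16 =346
r55=110111 pc5: +32 =378
r56=111000 pc3: +8 =386
r57=111001 pc4: +16 =402
r58=111010 pc4: +16 =418
r59=111011 pc5: +32 =450
r60=111100 pc4: +16 =466
r61=111101 pc5: +32 =498
r62=111110 pc5: +32 =530
r63=111111 pc6: +64 =594
r64=1000000 pc1: +2 =596
r65=1000001 pc2: +4 =600
r66=1000010 pc2: +4 =604
r67=1000011 pc3: +8 =612
r68=1000100 pc2: +4 =616
r69=1000101 pc3: +8 =624
r70=1000110 pc3: +8 =632
r71=1000111 pc4: +16 =648
r72=1001000 pc2: +4 =652
r73=1001001 pc3: +8 =660
r74=1001010 pc3: +8 =668
r75=1001011 pc4: +16 =684
r76=1001100 pc3: +8 =692
r77=1001101 pc4: +16 =708
r78=1001110 pc4: +16 =724
r79=1001111 pc5: +32 =756
r80=1010000 pc2: +4 =760
r81=1010001 pc3: +8 =768
r82=1010010 pc3: +8 =776

Answer: 776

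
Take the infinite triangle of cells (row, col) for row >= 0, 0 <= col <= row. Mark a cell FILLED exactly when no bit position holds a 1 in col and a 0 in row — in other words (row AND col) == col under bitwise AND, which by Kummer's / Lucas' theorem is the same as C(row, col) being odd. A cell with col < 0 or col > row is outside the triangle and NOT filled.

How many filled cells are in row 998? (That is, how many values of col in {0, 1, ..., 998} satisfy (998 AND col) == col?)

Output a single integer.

Answer: 128

Derivation:
998 in binary = 1111100110
popcount(998) = number of 1-bits in 1111100110 = 7
A col c satisfies (998 AND c) == c iff every set bit of c is also set in 998; each of the 7 set bits of 998 can independently be on or off in c.
count = 2^7 = 128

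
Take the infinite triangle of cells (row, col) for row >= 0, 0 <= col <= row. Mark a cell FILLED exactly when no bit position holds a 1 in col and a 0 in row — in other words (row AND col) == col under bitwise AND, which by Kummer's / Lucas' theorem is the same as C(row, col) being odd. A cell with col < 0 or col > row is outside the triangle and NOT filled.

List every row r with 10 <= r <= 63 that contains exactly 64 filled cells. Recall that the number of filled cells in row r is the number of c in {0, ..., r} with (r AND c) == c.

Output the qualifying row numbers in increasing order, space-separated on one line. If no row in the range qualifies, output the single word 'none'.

Row r has 2^popcount(r) filled cells, so we need popcount(r) = log2(64) = 6.
Scan r = 10..63 and keep those with exactly 6 one-bits:
r=10=1010 popcount=2 -> skip
r=11=1011 popcount=3 -> skip
r=12=1100 popcount=2 -> skip
r=13=1101 popcount=3 -> skip
r=14=1110 popcount=3 -> skip
r=15=1111 popcount=4 -> skip
r=16=10000 popcount=1 -> skip
r=17=10001 popcount=2 -> skip
r=18=10010 popcount=2 -> skip
r=19=10011 popcount=3 -> skip
r=20=10100 popcount=2 -> skip
r=21=10101 popcount=3 -> skip
r=22=10110 popcount=3 -> skip
r=23=10111 popcount=4 -> skip
r=24=11000 popcount=2 -> skip
r=25=11001 popcount=3 -> skip
r=26=11010 popcount=3 -> skip
r=27=11011 popcount=4 -> skip
r=28=11100 popcount=3 -> skip
r=29=11101 popcount=4 -> skip
r=30=11110 popcount=4 -> skip
r=31=11111 popcount=5 -> skip
r=32=100000 popcount=1 -> skip
r=33=100001 popcount=2 -> skip
r=34=100010 popcount=2 -> skip
r=35=100011 popcount=3 -> skip
r=36=100100 popcount=2 -> skip
r=37=100101 popcount=3 -> skip
r=38=100110 popcount=3 -> skip
r=39=100111 popcount=4 -> skip
r=40=101000 popcount=2 -> skip
r=41=101001 popcount=3 -> skip
r=42=101010 popcount=3 -> skip
r=43=101011 popcount=4 -> skip
r=44=101100 popcount=3 -> skip
r=45=101101 popcount=4 -> skip
r=46=101110 popcount=4 -> skip
r=47=101111 popcount=5 -> skip
r=48=110000 popcount=2 -> skip
r=49=110001 popcount=3 -> skip
r=50=110010 popcount=3 -> skip
r=51=110011 popcount=4 -> skip
r=52=110100 popcount=3 -> skip
r=53=110101 popcount=4 -> skip
r=54=110110 popcount=4 -> skip
r=55=110111 popcount=5 -> skip
r=56=111000 popcount=3 -> skip
r=57=111001 popcount=4 -> skip
r=58=111010 popcount=4 -> skip
r=59=111011 popcount=5 -> skip
r=60=111100 popcount=4 -> skip
r=61=111101 popcount=5 -> skip
r=62=111110 popcount=5 -> skip
r=63=111111 popcount=6 -> KEEP
Kept rows: 63

Answer: 63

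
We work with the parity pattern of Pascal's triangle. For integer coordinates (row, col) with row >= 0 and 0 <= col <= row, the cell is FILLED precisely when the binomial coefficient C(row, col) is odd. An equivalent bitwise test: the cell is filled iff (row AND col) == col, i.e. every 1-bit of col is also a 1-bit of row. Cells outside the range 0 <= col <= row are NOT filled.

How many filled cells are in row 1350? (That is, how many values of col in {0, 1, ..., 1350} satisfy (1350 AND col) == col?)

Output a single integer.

1350 in binary = 10101000110
popcount(1350) = number of 1-bits in 10101000110 = 5
A col c satisfies (1350 AND c) == c iff every set bit of c is also set in 1350; each of the 5 set bits of 1350 can independently be on or off in c.
count = 2^5 = 32

Answer: 32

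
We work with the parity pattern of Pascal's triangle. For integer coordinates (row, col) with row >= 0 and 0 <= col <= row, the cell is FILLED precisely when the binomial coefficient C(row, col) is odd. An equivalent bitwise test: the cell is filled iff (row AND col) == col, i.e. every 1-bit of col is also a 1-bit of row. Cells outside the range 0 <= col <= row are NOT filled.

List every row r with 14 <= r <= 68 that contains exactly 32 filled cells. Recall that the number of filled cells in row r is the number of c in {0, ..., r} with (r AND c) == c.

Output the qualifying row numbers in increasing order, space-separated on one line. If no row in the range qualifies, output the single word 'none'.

Row r has 2^popcount(r) filled cells, so we need popcount(r) = log2(32) = 5.
Scan r = 14..68 and keep those with exactly 5 one-bits:
r=14=1110 popcount=3 -> skip
r=15=1111 popcount=4 -> skip
r=16=10000 popcount=1 -> skip
r=17=10001 popcount=2 -> skip
r=18=10010 popcount=2 -> skip
r=19=10011 popcount=3 -> skip
r=20=10100 popcount=2 -> skip
r=21=10101 popcount=3 -> skip
r=22=10110 popcount=3 -> skip
r=23=10111 popcount=4 -> skip
r=24=11000 popcount=2 -> skip
r=25=11001 popcount=3 -> skip
r=26=11010 popcount=3 -> skip
r=27=11011 popcount=4 -> skip
r=28=11100 popcount=3 -> skip
r=29=11101 popcount=4 -> skip
r=30=11110 popcount=4 -> skip
r=31=11111 popcount=5 -> KEEP
r=32=100000 popcount=1 -> skip
r=33=100001 popcount=2 -> skip
r=34=100010 popcount=2 -> skip
r=35=100011 popcount=3 -> skip
r=36=100100 popcount=2 -> skip
r=37=100101 popcount=3 -> skip
r=38=100110 popcount=3 -> skip
r=39=100111 popcount=4 -> skip
r=40=101000 popcount=2 -> skip
r=41=101001 popcount=3 -> skip
r=42=101010 popcount=3 -> skip
r=43=101011 popcount=4 -> skip
r=44=101100 popcount=3 -> skip
r=45=101101 popcount=4 -> skip
r=46=101110 popcount=4 -> skip
r=47=101111 popcount=5 -> KEEP
r=48=110000 popcount=2 -> skip
r=49=110001 popcount=3 -> skip
r=50=110010 popcount=3 -> skip
r=51=110011 popcount=4 -> skip
r=52=110100 popcount=3 -> skip
r=53=110101 popcount=4 -> skip
r=54=110110 popcount=4 -> skip
r=55=110111 popcount=5 -> KEEP
r=56=111000 popcount=3 -> skip
r=57=111001 popcount=4 -> skip
r=58=111010 popcount=4 -> skip
r=59=111011 popcount=5 -> KEEP
r=60=111100 popcount=4 -> skip
r=61=111101 popcount=5 -> KEEP
r=62=111110 popcount=5 -> KEEP
r=63=111111 popcount=6 -> skip
r=64=1000000 popcount=1 -> skip
r=65=1000001 popcount=2 -> skip
r=66=1000010 popcount=2 -> skip
r=67=1000011 popcount=3 -> skip
r=68=1000100 popcount=2 -> skip
Kept rows: 31 47 55 59 61 62

Answer: 31 47 55 59 61 62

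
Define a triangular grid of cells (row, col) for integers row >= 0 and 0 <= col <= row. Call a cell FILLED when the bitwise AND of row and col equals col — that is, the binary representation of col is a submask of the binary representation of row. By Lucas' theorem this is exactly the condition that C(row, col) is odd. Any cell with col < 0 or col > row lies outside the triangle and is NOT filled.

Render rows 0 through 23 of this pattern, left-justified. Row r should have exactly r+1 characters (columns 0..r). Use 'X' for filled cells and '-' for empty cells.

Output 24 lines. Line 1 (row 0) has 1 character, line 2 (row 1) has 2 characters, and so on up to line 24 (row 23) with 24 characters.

r0=0: X
r1=1: XX
r2=10: X-X
r3=11: XXXX
r4=100: X---X
r5=101: XX--XX
r6=110: X-X-X-X
r7=111: XXXXXXXX
r8=1000: X-------X
r9=1001: XX------XX
r10=1010: X-X-----X-X
r11=1011: XXXX----XXXX
r12=1100: X---X---X---X
r13=1101: XX--XX--XX--XX
r14=1110: X-X-X-X-X-X-X-X
r15=1111: XXXXXXXXXXXXXXXX
r16=10000: X---------------X
r17=10001: XX--------------XX
r18=10010: X-X-------------X-X
r19=10011: XXXX------------XXXX
r20=10100: X---X-----------X---X
r21=10101: XX--XX----------XX--XX
r22=10110: X-X-X-X---------X-X-X-X
r23=10111: XXXXXXXX--------XXXXXXXX

Answer: X
XX
X-X
XXXX
X---X
XX--XX
X-X-X-X
XXXXXXXX
X-------X
XX------XX
X-X-----X-X
XXXX----XXXX
X---X---X---X
XX--XX--XX--XX
X-X-X-X-X-X-X-X
XXXXXXXXXXXXXXXX
X---------------X
XX--------------XX
X-X-------------X-X
XXXX------------XXXX
X---X-----------X---X
XX--XX----------XX--XX
X-X-X-X---------X-X-X-X
XXXXXXXX--------XXXXXXXX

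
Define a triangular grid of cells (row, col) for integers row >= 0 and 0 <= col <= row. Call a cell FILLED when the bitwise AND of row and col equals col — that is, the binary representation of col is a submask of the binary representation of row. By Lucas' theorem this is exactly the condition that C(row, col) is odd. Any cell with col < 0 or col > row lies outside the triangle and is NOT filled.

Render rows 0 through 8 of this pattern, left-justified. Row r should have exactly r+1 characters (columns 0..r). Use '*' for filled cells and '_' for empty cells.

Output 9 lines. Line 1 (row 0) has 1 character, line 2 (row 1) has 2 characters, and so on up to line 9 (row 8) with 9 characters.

Answer: *
**
*_*
****
*___*
**__**
*_*_*_*
********
*_______*

Derivation:
r0=0: *
r1=1: **
r2=10: *_*
r3=11: ****
r4=100: *___*
r5=101: **__**
r6=110: *_*_*_*
r7=111: ********
r8=1000: *_______*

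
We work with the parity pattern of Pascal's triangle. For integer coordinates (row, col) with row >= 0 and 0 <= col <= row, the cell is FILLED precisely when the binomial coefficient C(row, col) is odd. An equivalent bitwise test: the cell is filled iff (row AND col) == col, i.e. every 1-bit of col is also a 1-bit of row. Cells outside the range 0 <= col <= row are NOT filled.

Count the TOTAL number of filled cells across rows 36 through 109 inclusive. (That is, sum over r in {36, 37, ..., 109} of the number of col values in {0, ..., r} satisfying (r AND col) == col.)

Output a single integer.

r36=100100 pc2: +4 =4
r37=100101 pc3: +8 =12
r38=100110 pc3: +8 =20
r39=100111 pc4: +16 =36
r40=101000 pc2: +4 =40
r41=101001 pc3: +8 =48
r42=101010 pc3: +8 =56
r43=101011 pc4: +16 =72
r44=101100 pc3: +8 =80
r45=101101 pc4: +16 =96
r46=101110 pc4: +16 =112
r47=101111 pc5: +32 =144
r48=110000 pc2: +4 =148
r49=110001 pc3: +8 =156
r50=110010 pc3: +8 =164
r51=110011 pc4: +16 =180
r52=110100 pc3: +8 =188
r53=110101 pc4: +16 =204
r54=110110 pc4: +16 =220
r55=110111 pc5: +32 =252
r56=111000 pc3: +8 =260
r57=111001 pc4: +16 =276
r58=111010 pc4: +16 =292
r59=111011 pc5: +32 =324
r60=111100 pc4: +16 =340
r61=111101 pc5: +32 =372
r62=111110 pc5: +32 =404
r63=111111 pc6: +64 =468
r64=1000000 pc1: +2 =470
r65=1000001 pc2: +4 =474
r66=1000010 pc2: +4 =478
r67=1000011 pc3: +8 =486
r68=1000100 pc2: +4 =490
r69=1000101 pc3: +8 =498
r70=1000110 pc3: +8 =506
r71=1000111 pc4: +16 =522
r72=1001000 pc2: +4 =526
r73=1001001 pc3: +8 =534
r74=1001010 pc3: +8 =542
r75=1001011 pc4: +16 =558
r76=1001100 pc3: +8 =566
r77=1001101 pc4: +16 =582
r78=1001110 pc4: +16 =598
r79=1001111 pc5: +32 =630
r80=1010000 pc2: +4 =634
r81=1010001 pc3: +8 =642
r82=1010010 pc3: +8 =650
r83=1010011 pc4: +16 =666
r84=1010100 pc3: +8 =674
r85=1010101 pc4: +16 =690
r86=1010110 pc4: +16 =706
r87=1010111 pc5: +32 =738
r88=1011000 pc3: +8 =746
r89=1011001 pc4: +16 =762
r90=1011010 pc4: +16 =778
r91=1011011 pc5: +32 =810
r92=1011100 pc4: +16 =826
r93=1011101 pc5: +32 =858
r94=1011110 pc5: +32 =890
r95=1011111 pc6: +64 =954
r96=1100000 pc2: +4 =958
r97=1100001 pc3: +8 =966
r98=1100010 pc3: +8 =974
r99=1100011 pc4: +16 =990
r100=1100100 pc3: +8 =998
r101=1100101 pc4: +16 =1014
r102=1100110 pc4: +16 =1030
r103=1100111 pc5: +32 =1062
r104=1101000 pc3: +8 =1070
r105=1101001 pc4: +16 =1086
r106=1101010 pc4: +16 =1102
r107=1101011 pc5: +32 =1134
r108=1101100 pc4: +16 =1150
r109=1101101 pc5: +32 =1182

Answer: 1182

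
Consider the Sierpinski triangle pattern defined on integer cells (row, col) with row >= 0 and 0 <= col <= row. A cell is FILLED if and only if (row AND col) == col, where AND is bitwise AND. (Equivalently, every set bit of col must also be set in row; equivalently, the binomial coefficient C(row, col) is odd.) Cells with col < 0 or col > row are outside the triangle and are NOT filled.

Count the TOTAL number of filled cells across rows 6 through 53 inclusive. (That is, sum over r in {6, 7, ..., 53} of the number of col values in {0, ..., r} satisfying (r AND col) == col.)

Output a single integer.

Answer: 450

Derivation:
r6=110 pc2: +4 =4
r7=111 pc3: +8 =12
r8=1000 pc1: +2 =14
r9=1001 pc2: +4 =18
r10=1010 pc2: +4 =22
r11=1011 pc3: +8 =30
r12=1100 pc2: +4 =34
r13=1101 pc3: +8 =42
r14=1110 pc3: +8 =50
r15=1111 pc4: +16 =66
r16=10000 pc1: +2 =68
r17=10001 pc2: +4 =72
r18=10010 pc2: +4 =76
r19=10011 pc3: +8 =84
r20=10100 pc2: +4 =88
r21=10101 pc3: +8 =96
r22=10110 pc3: +8 =104
r23=10111 pc4: +16 =120
r24=11000 pc2: +4 =124
r25=11001 pc3: +8 =132
r26=11010 pc3: +8 =140
r27=11011 pc4: +16 =156
r28=11100 pc3: +8 =164
r29=11101 pc4: +16 =180
r30=11110 pc4: +16 =196
r31=11111 pc5: +32 =228
r32=100000 pc1: +2 =230
r33=100001 pc2: +4 =234
r34=100010 pc2: +4 =238
r35=100011 pc3: +8 =246
r36=100100 pc2: +4 =250
r37=100101 pc3: +8 =258
r38=100110 pc3: +8 =266
r39=100111 pc4: +16 =282
r40=101000 pc2: +4 =286
r41=101001 pc3: +8 =294
r42=101010 pc3: +8 =302
r43=101011 pc4: +16 =318
r44=101100 pc3: +8 =326
r45=101101 pc4: +16 =342
r46=101110 pc4: +16 =358
r47=101111 pc5: +32 =390
r48=110000 pc2: +4 =394
r49=110001 pc3: +8 =402
r50=110010 pc3: +8 =410
r51=110011 pc4: +16 =426
r52=110100 pc3: +8 =434
r53=110101 pc4: +16 =450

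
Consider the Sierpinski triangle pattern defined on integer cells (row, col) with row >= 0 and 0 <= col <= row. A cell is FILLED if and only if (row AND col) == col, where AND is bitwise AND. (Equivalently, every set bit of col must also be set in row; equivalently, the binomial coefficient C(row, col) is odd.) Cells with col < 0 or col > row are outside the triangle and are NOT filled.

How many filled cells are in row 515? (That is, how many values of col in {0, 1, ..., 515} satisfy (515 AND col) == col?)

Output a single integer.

515 in binary = 1000000011
popcount(515) = number of 1-bits in 1000000011 = 3
A col c satisfies (515 AND c) == c iff every set bit of c is also set in 515; each of the 3 set bits of 515 can independently be on or off in c.
count = 2^3 = 8

Answer: 8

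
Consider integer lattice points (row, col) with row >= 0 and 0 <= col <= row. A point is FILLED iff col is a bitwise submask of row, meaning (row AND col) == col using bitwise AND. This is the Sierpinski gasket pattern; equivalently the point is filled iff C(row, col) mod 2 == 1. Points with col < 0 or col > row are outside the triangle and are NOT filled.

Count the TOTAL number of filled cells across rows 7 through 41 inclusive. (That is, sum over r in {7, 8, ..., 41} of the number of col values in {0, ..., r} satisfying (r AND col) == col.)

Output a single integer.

r7=111 pc3: +8 =8
r8=1000 pc1: +2 =10
r9=1001 pc2: +4 =14
r10=1010 pc2: +4 =18
r11=1011 pc3: +8 =26
r12=1100 pc2: +4 =30
r13=1101 pc3: +8 =38
r14=1110 pc3: +8 =46
r15=1111 pc4: +16 =62
r16=10000 pc1: +2 =64
r17=10001 pc2: +4 =68
r18=10010 pc2: +4 =72
r19=10011 pc3: +8 =80
r20=10100 pc2: +4 =84
r21=10101 pc3: +8 =92
r22=10110 pc3: +8 =100
r23=10111 pc4: +16 =116
r24=11000 pc2: +4 =120
r25=11001 pc3: +8 =128
r26=11010 pc3: +8 =136
r27=11011 pc4: +16 =152
r28=11100 pc3: +8 =160
r29=11101 pc4: +16 =176
r30=11110 pc4: +16 =192
r31=11111 pc5: +32 =224
r32=100000 pc1: +2 =226
r33=100001 pc2: +4 =230
r34=100010 pc2: +4 =234
r35=100011 pc3: +8 =242
r36=100100 pc2: +4 =246
r37=100101 pc3: +8 =254
r38=100110 pc3: +8 =262
r39=100111 pc4: +16 =278
r40=101000 pc2: +4 =282
r41=101001 pc3: +8 =290

Answer: 290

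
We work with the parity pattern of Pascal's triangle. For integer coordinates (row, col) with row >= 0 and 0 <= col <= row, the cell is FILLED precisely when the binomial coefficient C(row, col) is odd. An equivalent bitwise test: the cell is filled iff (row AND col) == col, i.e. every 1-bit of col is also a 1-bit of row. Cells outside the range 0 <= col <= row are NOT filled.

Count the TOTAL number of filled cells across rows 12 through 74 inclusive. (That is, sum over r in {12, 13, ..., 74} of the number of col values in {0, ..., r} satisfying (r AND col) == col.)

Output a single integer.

Answer: 758

Derivation:
r12=1100 pc2: +4 =4
r13=1101 pc3: +8 =12
r14=1110 pc3: +8 =20
r15=1111 pc4: +16 =36
r16=10000 pc1: +2 =38
r17=10001 pc2: +4 =42
r18=10010 pc2: +4 =46
r19=10011 pc3: +8 =54
r20=10100 pc2: +4 =58
r21=10101 pc3: +8 =66
r22=10110 pc3: +8 =74
r23=10111 pc4: +16 =90
r24=11000 pc2: +4 =94
r25=11001 pc3: +8 =102
r26=11010 pc3: +8 =110
r27=11011 pc4: +16 =126
r28=11100 pc3: +8 =134
r29=11101 pc4: +16 =150
r30=11110 pc4: +16 =166
r31=11111 pc5: +32 =198
r32=100000 pc1: +2 =200
r33=100001 pc2: +4 =204
r34=100010 pc2: +4 =208
r35=100011 pc3: +8 =216
r36=100100 pc2: +4 =220
r37=100101 pc3: +8 =228
r38=100110 pc3: +8 =236
r39=100111 pc4: +16 =252
r40=101000 pc2: +4 =256
r41=101001 pc3: +8 =264
r42=101010 pc3: +8 =272
r43=101011 pc4: +16 =288
r44=101100 pc3: +8 =296
r45=101101 pc4: +16 =312
r46=101110 pc4: +16 =328
r47=101111 pc5: +32 =360
r48=110000 pc2: +4 =364
r49=110001 pc3: +8 =372
r50=110010 pc3: +8 =380
r51=110011 pc4: +16 =396
r52=110100 pc3: +8 =404
r53=110101 pc4: +16 =420
r54=110110 pc4: +16 =436
r55=110111 pc5: +32 =468
r56=111000 pc3: +8 =476
r57=111001 pc4: +16 =492
r58=111010 pc4: +16 =508
r59=111011 pc5: +32 =540
r60=111100 pc4: +16 =556
r61=111101 pc5: +32 =588
r62=111110 pc5: +32 =620
r63=111111 pc6: +64 =684
r64=1000000 pc1: +2 =686
r65=1000001 pc2: +4 =690
r66=1000010 pc2: +4 =694
r67=1000011 pc3: +8 =702
r68=1000100 pc2: +4 =706
r69=1000101 pc3: +8 =714
r70=1000110 pc3: +8 =722
r71=1000111 pc4: +16 =738
r72=1001000 pc2: +4 =742
r73=1001001 pc3: +8 =750
r74=1001010 pc3: +8 =758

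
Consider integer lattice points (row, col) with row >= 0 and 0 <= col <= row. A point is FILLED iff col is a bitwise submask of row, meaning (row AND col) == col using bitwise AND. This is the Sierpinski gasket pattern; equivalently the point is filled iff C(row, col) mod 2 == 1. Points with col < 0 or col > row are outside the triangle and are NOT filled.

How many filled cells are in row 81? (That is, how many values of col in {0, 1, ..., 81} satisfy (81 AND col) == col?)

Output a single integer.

Answer: 8

Derivation:
81 in binary = 1010001
popcount(81) = number of 1-bits in 1010001 = 3
A col c satisfies (81 AND c) == c iff every set bit of c is also set in 81; each of the 3 set bits of 81 can independently be on or off in c.
count = 2^3 = 8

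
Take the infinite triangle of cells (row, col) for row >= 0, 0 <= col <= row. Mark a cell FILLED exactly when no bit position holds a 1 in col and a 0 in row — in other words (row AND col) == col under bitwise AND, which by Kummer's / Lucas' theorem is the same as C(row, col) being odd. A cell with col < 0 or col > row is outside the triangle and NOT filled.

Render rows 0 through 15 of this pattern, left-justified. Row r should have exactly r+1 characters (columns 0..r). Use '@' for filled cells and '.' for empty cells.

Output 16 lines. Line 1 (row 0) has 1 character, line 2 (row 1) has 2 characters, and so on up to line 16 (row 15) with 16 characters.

r0=0: @
r1=1: @@
r2=10: @.@
r3=11: @@@@
r4=100: @...@
r5=101: @@..@@
r6=110: @.@.@.@
r7=111: @@@@@@@@
r8=1000: @.......@
r9=1001: @@......@@
r10=1010: @.@.....@.@
r11=1011: @@@@....@@@@
r12=1100: @...@...@...@
r13=1101: @@..@@..@@..@@
r14=1110: @.@.@.@.@.@.@.@
r15=1111: @@@@@@@@@@@@@@@@

Answer: @
@@
@.@
@@@@
@...@
@@..@@
@.@.@.@
@@@@@@@@
@.......@
@@......@@
@.@.....@.@
@@@@....@@@@
@...@...@...@
@@..@@..@@..@@
@.@.@.@.@.@.@.@
@@@@@@@@@@@@@@@@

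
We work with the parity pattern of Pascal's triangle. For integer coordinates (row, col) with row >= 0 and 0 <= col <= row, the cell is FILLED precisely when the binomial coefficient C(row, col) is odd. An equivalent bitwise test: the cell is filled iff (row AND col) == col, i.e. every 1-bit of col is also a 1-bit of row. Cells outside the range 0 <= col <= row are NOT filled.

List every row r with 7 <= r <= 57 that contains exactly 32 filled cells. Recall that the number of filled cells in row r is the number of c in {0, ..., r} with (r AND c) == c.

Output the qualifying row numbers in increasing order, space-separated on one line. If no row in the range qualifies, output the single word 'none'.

Answer: 31 47 55

Derivation:
Row r has 2^popcount(r) filled cells, so we need popcount(r) = log2(32) = 5.
Scan r = 7..57 and keep those with exactly 5 one-bits:
r=7=111 popcount=3 -> skip
r=8=1000 popcount=1 -> skip
r=9=1001 popcount=2 -> skip
r=10=1010 popcount=2 -> skip
r=11=1011 popcount=3 -> skip
r=12=1100 popcount=2 -> skip
r=13=1101 popcount=3 -> skip
r=14=1110 popcount=3 -> skip
r=15=1111 popcount=4 -> skip
r=16=10000 popcount=1 -> skip
r=17=10001 popcount=2 -> skip
r=18=10010 popcount=2 -> skip
r=19=10011 popcount=3 -> skip
r=20=10100 popcount=2 -> skip
r=21=10101 popcount=3 -> skip
r=22=10110 popcount=3 -> skip
r=23=10111 popcount=4 -> skip
r=24=11000 popcount=2 -> skip
r=25=11001 popcount=3 -> skip
r=26=11010 popcount=3 -> skip
r=27=11011 popcount=4 -> skip
r=28=11100 popcount=3 -> skip
r=29=11101 popcount=4 -> skip
r=30=11110 popcount=4 -> skip
r=31=11111 popcount=5 -> KEEP
r=32=100000 popcount=1 -> skip
r=33=100001 popcount=2 -> skip
r=34=100010 popcount=2 -> skip
r=35=100011 popcount=3 -> skip
r=36=100100 popcount=2 -> skip
r=37=100101 popcount=3 -> skip
r=38=100110 popcount=3 -> skip
r=39=100111 popcount=4 -> skip
r=40=101000 popcount=2 -> skip
r=41=101001 popcount=3 -> skip
r=42=101010 popcount=3 -> skip
r=43=101011 popcount=4 -> skip
r=44=101100 popcount=3 -> skip
r=45=101101 popcount=4 -> skip
r=46=101110 popcount=4 -> skip
r=47=101111 popcount=5 -> KEEP
r=48=110000 popcount=2 -> skip
r=49=110001 popcount=3 -> skip
r=50=110010 popcount=3 -> skip
r=51=110011 popcount=4 -> skip
r=52=110100 popcount=3 -> skip
r=53=110101 popcount=4 -> skip
r=54=110110 popcount=4 -> skip
r=55=110111 popcount=5 -> KEEP
r=56=111000 popcount=3 -> skip
r=57=111001 popcount=4 -> skip
Kept rows: 31 47 55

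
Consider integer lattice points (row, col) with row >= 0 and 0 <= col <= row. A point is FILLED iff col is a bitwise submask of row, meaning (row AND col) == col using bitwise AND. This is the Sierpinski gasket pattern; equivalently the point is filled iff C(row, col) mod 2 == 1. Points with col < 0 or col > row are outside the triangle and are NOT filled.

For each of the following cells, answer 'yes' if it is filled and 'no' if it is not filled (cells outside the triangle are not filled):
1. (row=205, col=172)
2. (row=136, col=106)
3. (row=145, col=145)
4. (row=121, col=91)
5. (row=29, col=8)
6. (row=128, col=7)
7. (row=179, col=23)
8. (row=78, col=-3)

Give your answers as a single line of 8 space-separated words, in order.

Answer: no no yes no yes no no no

Derivation:
(205,172): row=0b11001101, col=0b10101100, row AND col = 0b10001100 = 140; 140 != 172 -> empty
(136,106): row=0b10001000, col=0b1101010, row AND col = 0b1000 = 8; 8 != 106 -> empty
(145,145): row=0b10010001, col=0b10010001, row AND col = 0b10010001 = 145; 145 == 145 -> filled
(121,91): row=0b1111001, col=0b1011011, row AND col = 0b1011001 = 89; 89 != 91 -> empty
(29,8): row=0b11101, col=0b1000, row AND col = 0b1000 = 8; 8 == 8 -> filled
(128,7): row=0b10000000, col=0b111, row AND col = 0b0 = 0; 0 != 7 -> empty
(179,23): row=0b10110011, col=0b10111, row AND col = 0b10011 = 19; 19 != 23 -> empty
(78,-3): col outside [0, 78] -> not filled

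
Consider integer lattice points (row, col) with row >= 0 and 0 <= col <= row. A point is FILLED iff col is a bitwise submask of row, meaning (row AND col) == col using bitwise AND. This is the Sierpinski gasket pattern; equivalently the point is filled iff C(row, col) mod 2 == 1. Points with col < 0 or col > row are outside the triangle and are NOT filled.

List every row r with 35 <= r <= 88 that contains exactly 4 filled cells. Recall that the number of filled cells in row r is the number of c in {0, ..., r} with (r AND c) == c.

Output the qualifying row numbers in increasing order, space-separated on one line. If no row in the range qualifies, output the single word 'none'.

Answer: 36 40 48 65 66 68 72 80

Derivation:
Row r has 2^popcount(r) filled cells, so we need popcount(r) = log2(4) = 2.
Scan r = 35..88 and keep those with exactly 2 one-bits:
r=35=100011 popcount=3 -> skip
r=36=100100 popcount=2 -> KEEP
r=37=100101 popcount=3 -> skip
r=38=100110 popcount=3 -> skip
r=39=100111 popcount=4 -> skip
r=40=101000 popcount=2 -> KEEP
r=41=101001 popcount=3 -> skip
r=42=101010 popcount=3 -> skip
r=43=101011 popcount=4 -> skip
r=44=101100 popcount=3 -> skip
r=45=101101 popcount=4 -> skip
r=46=101110 popcount=4 -> skip
r=47=101111 popcount=5 -> skip
r=48=110000 popcount=2 -> KEEP
r=49=110001 popcount=3 -> skip
r=50=110010 popcount=3 -> skip
r=51=110011 popcount=4 -> skip
r=52=110100 popcount=3 -> skip
r=53=110101 popcount=4 -> skip
r=54=110110 popcount=4 -> skip
r=55=110111 popcount=5 -> skip
r=56=111000 popcount=3 -> skip
r=57=111001 popcount=4 -> skip
r=58=111010 popcount=4 -> skip
r=59=111011 popcount=5 -> skip
r=60=111100 popcount=4 -> skip
r=61=111101 popcount=5 -> skip
r=62=111110 popcount=5 -> skip
r=63=111111 popcount=6 -> skip
r=64=1000000 popcount=1 -> skip
r=65=1000001 popcount=2 -> KEEP
r=66=1000010 popcount=2 -> KEEP
r=67=1000011 popcount=3 -> skip
r=68=1000100 popcount=2 -> KEEP
r=69=1000101 popcount=3 -> skip
r=70=1000110 popcount=3 -> skip
r=71=1000111 popcount=4 -> skip
r=72=1001000 popcount=2 -> KEEP
r=73=1001001 popcount=3 -> skip
r=74=1001010 popcount=3 -> skip
r=75=1001011 popcount=4 -> skip
r=76=1001100 popcount=3 -> skip
r=77=1001101 popcount=4 -> skip
r=78=1001110 popcount=4 -> skip
r=79=1001111 popcount=5 -> skip
r=80=1010000 popcount=2 -> KEEP
r=81=1010001 popcount=3 -> skip
r=82=1010010 popcount=3 -> skip
r=83=1010011 popcount=4 -> skip
r=84=1010100 popcount=3 -> skip
r=85=1010101 popcount=4 -> skip
r=86=1010110 popcount=4 -> skip
r=87=1010111 popcount=5 -> skip
r=88=1011000 popcount=3 -> skip
Kept rows: 36 40 48 65 66 68 72 80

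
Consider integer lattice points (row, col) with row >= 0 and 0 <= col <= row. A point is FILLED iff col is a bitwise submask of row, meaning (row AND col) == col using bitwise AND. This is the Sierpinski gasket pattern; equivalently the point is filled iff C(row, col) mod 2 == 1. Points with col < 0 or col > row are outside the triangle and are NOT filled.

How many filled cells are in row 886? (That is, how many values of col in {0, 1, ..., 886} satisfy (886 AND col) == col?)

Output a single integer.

886 in binary = 1101110110
popcount(886) = number of 1-bits in 1101110110 = 7
A col c satisfies (886 AND c) == c iff every set bit of c is also set in 886; each of the 7 set bits of 886 can independently be on or off in c.
count = 2^7 = 128

Answer: 128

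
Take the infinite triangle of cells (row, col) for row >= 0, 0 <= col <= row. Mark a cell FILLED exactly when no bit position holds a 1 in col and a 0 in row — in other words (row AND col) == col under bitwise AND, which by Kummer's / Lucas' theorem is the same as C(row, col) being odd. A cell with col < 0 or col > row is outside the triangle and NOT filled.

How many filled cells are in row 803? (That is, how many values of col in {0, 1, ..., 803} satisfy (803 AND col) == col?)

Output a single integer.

Answer: 32

Derivation:
803 in binary = 1100100011
popcount(803) = number of 1-bits in 1100100011 = 5
A col c satisfies (803 AND c) == c iff every set bit of c is also set in 803; each of the 5 set bits of 803 can independently be on or off in c.
count = 2^5 = 32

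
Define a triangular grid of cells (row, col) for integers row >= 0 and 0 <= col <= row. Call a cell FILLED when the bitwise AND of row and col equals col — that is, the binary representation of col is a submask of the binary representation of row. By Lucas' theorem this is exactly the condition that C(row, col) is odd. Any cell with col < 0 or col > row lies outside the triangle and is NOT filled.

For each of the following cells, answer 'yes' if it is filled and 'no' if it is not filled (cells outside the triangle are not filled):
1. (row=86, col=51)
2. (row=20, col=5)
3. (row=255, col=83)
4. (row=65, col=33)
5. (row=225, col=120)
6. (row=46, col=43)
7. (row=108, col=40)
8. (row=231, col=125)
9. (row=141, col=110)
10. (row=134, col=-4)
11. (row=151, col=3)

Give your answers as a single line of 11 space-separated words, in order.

Answer: no no yes no no no yes no no no yes

Derivation:
(86,51): row=0b1010110, col=0b110011, row AND col = 0b10010 = 18; 18 != 51 -> empty
(20,5): row=0b10100, col=0b101, row AND col = 0b100 = 4; 4 != 5 -> empty
(255,83): row=0b11111111, col=0b1010011, row AND col = 0b1010011 = 83; 83 == 83 -> filled
(65,33): row=0b1000001, col=0b100001, row AND col = 0b1 = 1; 1 != 33 -> empty
(225,120): row=0b11100001, col=0b1111000, row AND col = 0b1100000 = 96; 96 != 120 -> empty
(46,43): row=0b101110, col=0b101011, row AND col = 0b101010 = 42; 42 != 43 -> empty
(108,40): row=0b1101100, col=0b101000, row AND col = 0b101000 = 40; 40 == 40 -> filled
(231,125): row=0b11100111, col=0b1111101, row AND col = 0b1100101 = 101; 101 != 125 -> empty
(141,110): row=0b10001101, col=0b1101110, row AND col = 0b1100 = 12; 12 != 110 -> empty
(134,-4): col outside [0, 134] -> not filled
(151,3): row=0b10010111, col=0b11, row AND col = 0b11 = 3; 3 == 3 -> filled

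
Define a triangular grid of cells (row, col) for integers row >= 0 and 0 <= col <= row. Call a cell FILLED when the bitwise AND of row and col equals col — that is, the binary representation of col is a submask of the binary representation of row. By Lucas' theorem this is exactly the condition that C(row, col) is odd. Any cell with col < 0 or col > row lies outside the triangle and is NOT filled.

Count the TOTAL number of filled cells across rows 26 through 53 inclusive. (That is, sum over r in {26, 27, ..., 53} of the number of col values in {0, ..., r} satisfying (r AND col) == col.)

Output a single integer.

Answer: 318

Derivation:
r26=11010 pc3: +8 =8
r27=11011 pc4: +16 =24
r28=11100 pc3: +8 =32
r29=11101 pc4: +16 =48
r30=11110 pc4: +16 =64
r31=11111 pc5: +32 =96
r32=100000 pc1: +2 =98
r33=100001 pc2: +4 =102
r34=100010 pc2: +4 =106
r35=100011 pc3: +8 =114
r36=100100 pc2: +4 =118
r37=100101 pc3: +8 =126
r38=100110 pc3: +8 =134
r39=100111 pc4: +16 =150
r40=101000 pc2: +4 =154
r41=101001 pc3: +8 =162
r42=101010 pc3: +8 =170
r43=101011 pc4: +16 =186
r44=101100 pc3: +8 =194
r45=101101 pc4: +16 =210
r46=101110 pc4: +16 =226
r47=101111 pc5: +32 =258
r48=110000 pc2: +4 =262
r49=110001 pc3: +8 =270
r50=110010 pc3: +8 =278
r51=110011 pc4: +16 =294
r52=110100 pc3: +8 =302
r53=110101 pc4: +16 =318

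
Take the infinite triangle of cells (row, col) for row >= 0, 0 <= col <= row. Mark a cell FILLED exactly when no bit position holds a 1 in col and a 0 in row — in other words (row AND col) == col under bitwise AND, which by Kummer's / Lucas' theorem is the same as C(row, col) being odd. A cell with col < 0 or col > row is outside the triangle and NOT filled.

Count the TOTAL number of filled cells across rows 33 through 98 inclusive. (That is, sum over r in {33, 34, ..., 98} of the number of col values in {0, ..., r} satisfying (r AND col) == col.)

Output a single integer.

Answer: 990

Derivation:
r33=100001 pc2: +4 =4
r34=100010 pc2: +4 =8
r35=100011 pc3: +8 =16
r36=100100 pc2: +4 =20
r37=100101 pc3: +8 =28
r38=100110 pc3: +8 =36
r39=100111 pc4: +16 =52
r40=101000 pc2: +4 =56
r41=101001 pc3: +8 =64
r42=101010 pc3: +8 =72
r43=101011 pc4: +16 =88
r44=101100 pc3: +8 =96
r45=101101 pc4: +16 =112
r46=101110 pc4: +16 =128
r47=101111 pc5: +32 =160
r48=110000 pc2: +4 =164
r49=110001 pc3: +8 =172
r50=110010 pc3: +8 =180
r51=110011 pc4: +16 =196
r52=110100 pc3: +8 =204
r53=110101 pc4: +16 =220
r54=110110 pc4: +16 =236
r55=110111 pc5: +32 =268
r56=111000 pc3: +8 =276
r57=111001 pc4: +16 =292
r58=111010 pc4: +16 =308
r59=111011 pc5: +32 =340
r60=111100 pc4: +16 =356
r61=111101 pc5: +32 =388
r62=111110 pc5: +32 =420
r63=111111 pc6: +64 =484
r64=1000000 pc1: +2 =486
r65=1000001 pc2: +4 =490
r66=1000010 pc2: +4 =494
r67=1000011 pc3: +8 =502
r68=1000100 pc2: +4 =506
r69=1000101 pc3: +8 =514
r70=1000110 pc3: +8 =522
r71=1000111 pc4: +16 =538
r72=1001000 pc2: +4 =542
r73=1001001 pc3: +8 =550
r74=1001010 pc3: +8 =558
r75=1001011 pc4: +16 =574
r76=1001100 pc3: +8 =582
r77=1001101 pc4: +16 =598
r78=1001110 pc4: +16 =614
r79=1001111 pc5: +32 =646
r80=1010000 pc2: +4 =650
r81=1010001 pc3: +8 =658
r82=1010010 pc3: +8 =666
r83=1010011 pc4: +16 =682
r84=1010100 pc3: +8 =690
r85=1010101 pc4: +16 =706
r86=1010110 pc4: +16 =722
r87=1010111 pc5: +32 =754
r88=1011000 pc3: +8 =762
r89=1011001 pc4: +16 =778
r90=1011010 pc4: +16 =794
r91=1011011 pc5: +32 =826
r92=1011100 pc4: +16 =842
r93=1011101 pc5: +32 =874
r94=1011110 pc5: +32 =906
r95=1011111 pc6: +64 =970
r96=1100000 pc2: +4 =974
r97=1100001 pc3: +8 =982
r98=1100010 pc3: +8 =990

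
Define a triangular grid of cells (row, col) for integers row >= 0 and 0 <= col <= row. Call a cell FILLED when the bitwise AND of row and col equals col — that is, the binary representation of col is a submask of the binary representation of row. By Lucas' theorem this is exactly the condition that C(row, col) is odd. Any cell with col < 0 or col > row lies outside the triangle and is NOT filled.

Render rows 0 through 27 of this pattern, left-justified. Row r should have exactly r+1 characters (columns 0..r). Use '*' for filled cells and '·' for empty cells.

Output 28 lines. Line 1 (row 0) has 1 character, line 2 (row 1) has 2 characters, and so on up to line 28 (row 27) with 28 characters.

Answer: *
**
*·*
****
*···*
**··**
*·*·*·*
********
*·······*
**······**
*·*·····*·*
****····****
*···*···*···*
**··**··**··**
*·*·*·*·*·*·*·*
****************
*···············*
**··············**
*·*·············*·*
****············****
*···*···········*···*
**··**··········**··**
*·*·*·*·········*·*·*·*
********········********
*·······*·······*·······*
**······**······**······**
*·*·····*·*·····*·*·····*·*
****····****····****····****

Derivation:
r0=0: *
r1=1: **
r2=10: *·*
r3=11: ****
r4=100: *···*
r5=101: **··**
r6=110: *·*·*·*
r7=111: ********
r8=1000: *·······*
r9=1001: **······**
r10=1010: *·*·····*·*
r11=1011: ****····****
r12=1100: *···*···*···*
r13=1101: **··**··**··**
r14=1110: *·*·*·*·*·*·*·*
r15=1111: ****************
r16=10000: *···············*
r17=10001: **··············**
r18=10010: *·*·············*·*
r19=10011: ****············****
r20=10100: *···*···········*···*
r21=10101: **··**··········**··**
r22=10110: *·*·*·*·········*·*·*·*
r23=10111: ********········********
r24=11000: *·······*·······*·······*
r25=11001: **······**······**······**
r26=11010: *·*·····*·*·····*·*·····*·*
r27=11011: ****····****····****····****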